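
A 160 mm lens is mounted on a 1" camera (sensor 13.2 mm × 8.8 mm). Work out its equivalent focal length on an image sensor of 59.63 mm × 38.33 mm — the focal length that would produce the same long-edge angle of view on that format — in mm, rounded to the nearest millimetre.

Equal angle of view means equal width/f ratio, so f₂ = f₁ · (width₂/width₁) = 160 × 59.63/13.2.
f₂ = 160 × 4.51742 ≈ 722.788 mm.

723 mm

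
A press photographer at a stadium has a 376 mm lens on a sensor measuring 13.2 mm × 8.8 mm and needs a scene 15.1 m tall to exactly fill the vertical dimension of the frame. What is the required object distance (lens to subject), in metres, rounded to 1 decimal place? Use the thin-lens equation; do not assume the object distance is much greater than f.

645.6 m

W: 15.1 m = 15100 mm.
Magnification m = h/W = dᵢ/dₒ; combined with 1/f = 1/dₒ + 1/dᵢ this gives dₒ = f·(1 + W/h).
dₒ = 376 mm × (1 + 15100/8.8) = 376 × 1716.9091 ≈ 645557.818 mm = 645.558 m.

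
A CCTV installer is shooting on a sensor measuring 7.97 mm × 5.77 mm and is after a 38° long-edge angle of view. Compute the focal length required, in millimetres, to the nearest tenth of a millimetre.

11.6 mm

From α = 2·arctan(w/2f) we get f = w / (2·tan(α/2)).
With w = 7.97 mm and α/2 = 19°, tan(α/2) ≈ 0.34433, so f ≈ 7.97 / 0.68866 ≈ 11.5733 mm.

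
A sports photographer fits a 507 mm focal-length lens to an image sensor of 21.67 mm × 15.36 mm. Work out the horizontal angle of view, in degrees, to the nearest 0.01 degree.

Angle of view α = 2·arctan(w/2f) with w = 21.67 mm and f = 507 mm.
w/2f = 0.02137; arctan(0.02137) ≈ 1.2243°, so α ≈ 2.4485°.

2.45°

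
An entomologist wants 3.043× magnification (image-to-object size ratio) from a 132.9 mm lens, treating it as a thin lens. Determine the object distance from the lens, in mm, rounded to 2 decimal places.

With m = dᵢ/dₒ and 1/f = 1/dₒ + 1/dᵢ, substituting dᵢ = m·dₒ gives 1/f = (1 + 1/m)/dₒ, hence dₒ = f·(1 + 1/m).
dₒ = 132.9 × (1 + 1/3.043) = 132.9 × 1.32862 ≈ 176.574 mm.

176.57 mm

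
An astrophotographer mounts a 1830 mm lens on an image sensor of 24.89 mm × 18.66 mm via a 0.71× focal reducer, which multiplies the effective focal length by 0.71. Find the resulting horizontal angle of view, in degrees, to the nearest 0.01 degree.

1.10°

Effective focal length f = 1830 × 0.71 = 1299.3 mm.
α = 2·arctan(24.89 / (2 × 1299.3)) = 2·arctan(0.00958) ≈ 1.0976°.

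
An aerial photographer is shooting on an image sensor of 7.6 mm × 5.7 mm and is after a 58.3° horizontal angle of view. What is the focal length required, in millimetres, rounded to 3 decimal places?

6.813 mm

From α = 2·arctan(w/2f) we get f = w / (2·tan(α/2)).
With w = 7.6 mm and α/2 = 29.15°, tan(α/2) ≈ 0.55774, so f ≈ 7.6 / 1.11547 ≈ 6.8133 mm.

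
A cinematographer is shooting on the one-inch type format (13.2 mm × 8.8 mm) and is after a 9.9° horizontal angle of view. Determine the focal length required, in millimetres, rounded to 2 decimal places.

76.20 mm

From α = 2·arctan(w/2f) we get f = w / (2·tan(α/2)).
With w = 13.2 mm and α/2 = 4.95°, tan(α/2) ≈ 0.08661, so f ≈ 13.2 / 0.17322 ≈ 76.2042 mm.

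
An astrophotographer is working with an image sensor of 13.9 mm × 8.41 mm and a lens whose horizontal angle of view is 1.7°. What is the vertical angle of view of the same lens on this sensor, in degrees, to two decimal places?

1.03°

From the horizontal AOV: f = 13.9 / (2·tan(0.85°)) = 13.9 / 0.02967 ≈ 468.4429 mm.
Vertical AOV = 2·arctan(8.41 / (2 × 468.4429)) = 2·arctan(0.00898) ≈ 1.0286°.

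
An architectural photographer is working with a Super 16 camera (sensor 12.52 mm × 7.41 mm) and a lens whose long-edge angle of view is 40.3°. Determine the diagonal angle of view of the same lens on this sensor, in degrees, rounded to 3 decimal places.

46.186°

From the long-edge AOV: f = 12.52 / (2·tan(20.15°)) = 12.52 / 0.73388 ≈ 17.0601 mm.
Sensor diagonal = √(12.52² + 7.41²) = √211.6585 ≈ 14.5485 mm.
Diagonal AOV = 2·arctan(14.5485 / (2 × 17.0601)) = 2·arctan(0.42639) ≈ 46.1857°.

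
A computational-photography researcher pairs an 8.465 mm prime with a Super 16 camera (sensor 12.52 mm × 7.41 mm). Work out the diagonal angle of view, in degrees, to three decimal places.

Sensor diagonal = √(12.52² + 7.41²) = √211.6585 ≈ 14.5485 mm.
Angle of view α = 2·arctan(d/2f) with d = 14.5485 mm and f = 8.465 mm.
d/2f = 0.85933; arctan(0.85933) ≈ 40.6735°, so α ≈ 81.3470°.

81.347°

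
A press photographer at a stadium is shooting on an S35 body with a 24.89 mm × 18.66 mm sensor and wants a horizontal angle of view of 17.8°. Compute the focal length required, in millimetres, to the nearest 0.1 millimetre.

79.5 mm

From α = 2·arctan(w/2f) we get f = w / (2·tan(α/2)).
With w = 24.89 mm and α/2 = 8.9°, tan(α/2) ≈ 0.15660, so f ≈ 24.89 / 0.31319 ≈ 79.4721 mm.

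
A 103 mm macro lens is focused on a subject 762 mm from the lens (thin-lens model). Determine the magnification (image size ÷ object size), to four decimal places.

Thin lens: 1/f = 1/dₒ + 1/dᵢ → 1/dᵢ = 1/103 − 1/762 = 0.0083964 mm⁻¹, so dᵢ ≈ 119.0986 mm.
Magnification m = dᵢ/dₒ = 119.0986/762 ≈ 0.15630.

0.1563×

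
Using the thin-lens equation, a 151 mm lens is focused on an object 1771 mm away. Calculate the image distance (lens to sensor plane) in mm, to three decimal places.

165.075 mm

1/dᵢ = 1/f − 1/dₒ = 1/151 − 1/1771 = 0.0060579 mm⁻¹.
dᵢ = 1/0.0060579 ≈ 165.0747 mm.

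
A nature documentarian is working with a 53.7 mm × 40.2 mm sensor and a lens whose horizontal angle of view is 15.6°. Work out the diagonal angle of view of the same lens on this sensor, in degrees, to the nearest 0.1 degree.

From the horizontal AOV: f = 53.7 / (2·tan(7.8°)) = 53.7 / 0.27397 ≈ 196.0098 mm.
Sensor diagonal = √(53.7² + 40.2²) = √4499.7300 ≈ 67.0800 mm.
Diagonal AOV = 2·arctan(67.0800 / (2 × 196.0098)) = 2·arctan(0.17111) ≈ 19.4201°.

19.4°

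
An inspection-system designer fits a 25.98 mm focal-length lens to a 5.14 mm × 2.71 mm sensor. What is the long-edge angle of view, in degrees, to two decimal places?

Angle of view α = 2·arctan(w/2f) with w = 5.14 mm and f = 25.98 mm.
w/2f = 0.09892; arctan(0.09892) ≈ 5.6494°, so α ≈ 11.2989°.

11.30°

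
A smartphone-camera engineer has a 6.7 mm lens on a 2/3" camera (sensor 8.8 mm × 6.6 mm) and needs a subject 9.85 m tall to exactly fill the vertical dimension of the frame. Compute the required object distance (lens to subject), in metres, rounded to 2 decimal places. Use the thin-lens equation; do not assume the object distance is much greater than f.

10.01 m

W: 9.85 m = 9850 mm.
Magnification m = h/W = dᵢ/dₒ; combined with 1/f = 1/dₒ + 1/dᵢ this gives dₒ = f·(1 + W/h).
dₒ = 6.7 mm × (1 + 9850/6.6) = 6.7 × 1493.4242 ≈ 10005.942 mm = 10.0059 m.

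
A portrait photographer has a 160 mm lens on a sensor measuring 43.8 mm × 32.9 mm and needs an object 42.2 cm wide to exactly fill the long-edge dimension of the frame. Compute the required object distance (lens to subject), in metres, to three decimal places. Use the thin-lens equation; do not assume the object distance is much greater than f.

1.702 m

W: 42.2 cm = 422 mm.
Magnification m = w/W = dᵢ/dₒ; combined with 1/f = 1/dₒ + 1/dᵢ this gives dₒ = f·(1 + W/w).
dₒ = 160 mm × (1 + 422/43.8) = 160 × 10.6347 ≈ 1701.553 mm = 1.70155 m.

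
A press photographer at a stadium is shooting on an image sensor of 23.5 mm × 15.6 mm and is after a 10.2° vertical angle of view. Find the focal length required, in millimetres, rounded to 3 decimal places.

From α = 2·arctan(h/2f) we get f = h / (2·tan(α/2)).
With h = 15.6 mm and α/2 = 5.1°, tan(α/2) ≈ 0.08925, so f ≈ 15.6 / 0.17850 ≈ 87.3973 mm.

87.397 mm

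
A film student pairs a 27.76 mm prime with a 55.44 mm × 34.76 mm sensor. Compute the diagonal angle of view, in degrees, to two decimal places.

99.37°

Sensor diagonal = √(55.44² + 34.76²) = √4281.8512 ≈ 65.4359 mm.
Angle of view α = 2·arctan(d/2f) with d = 65.4359 mm and f = 27.76 mm.
d/2f = 1.17860; arctan(1.17860) ≈ 49.6866°, so α ≈ 99.3732°.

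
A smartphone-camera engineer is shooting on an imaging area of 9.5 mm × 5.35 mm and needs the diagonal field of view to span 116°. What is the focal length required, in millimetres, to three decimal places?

Sensor diagonal = √(9.5² + 5.35²) = √118.8725 ≈ 10.9029 mm.
From α = 2·arctan(d/2f) we get f = d / (2·tan(α/2)).
With d = 10.9029 mm and α/2 = 58°, tan(α/2) ≈ 1.60033, so f ≈ 10.9029 / 3.20067 ≈ 3.4064 mm.

3.406 mm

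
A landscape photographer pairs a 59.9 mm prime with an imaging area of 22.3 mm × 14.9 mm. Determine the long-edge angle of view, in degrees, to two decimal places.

Angle of view α = 2·arctan(w/2f) with w = 22.3 mm and f = 59.9 mm.
w/2f = 0.18614; arctan(0.18614) ≈ 10.5446°, so α ≈ 21.0891°.

21.09°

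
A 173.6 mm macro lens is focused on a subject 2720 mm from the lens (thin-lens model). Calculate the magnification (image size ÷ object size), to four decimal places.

0.0682×

Thin lens: 1/f = 1/dₒ + 1/dᵢ → 1/dᵢ = 1/173.6 − 1/2720 = 0.0053927 mm⁻¹, so dᵢ ≈ 185.4351 mm.
Magnification m = dᵢ/dₒ = 185.4351/2720 ≈ 0.06817.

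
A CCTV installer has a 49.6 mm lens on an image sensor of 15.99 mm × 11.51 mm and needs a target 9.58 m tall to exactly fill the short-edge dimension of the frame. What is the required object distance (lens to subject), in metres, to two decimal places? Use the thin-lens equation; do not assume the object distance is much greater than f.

W: 9.58 m = 9580 mm.
Magnification m = h/W = dᵢ/dₒ; combined with 1/f = 1/dₒ + 1/dᵢ this gives dₒ = f·(1 + W/h).
dₒ = 49.6 mm × (1 + 9580/11.51) = 49.6 × 833.3197 ≈ 41332.658 mm = 41.3327 m.

41.33 m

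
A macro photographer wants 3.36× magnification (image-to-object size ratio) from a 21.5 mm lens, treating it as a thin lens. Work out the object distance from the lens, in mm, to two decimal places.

With m = dᵢ/dₒ and 1/f = 1/dₒ + 1/dᵢ, substituting dᵢ = m·dₒ gives 1/f = (1 + 1/m)/dₒ, hence dₒ = f·(1 + 1/m).
dₒ = 21.5 × (1 + 1/3.36) = 21.5 × 1.29762 ≈ 27.899 mm.

27.90 mm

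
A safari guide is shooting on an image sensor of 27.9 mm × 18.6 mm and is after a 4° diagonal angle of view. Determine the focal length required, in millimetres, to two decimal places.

Sensor diagonal = √(27.9² + 18.6²) = √1124.3700 ≈ 33.5316 mm.
From α = 2·arctan(d/2f) we get f = d / (2·tan(α/2)).
With d = 33.5316 mm and α/2 = 2°, tan(α/2) ≈ 0.03492, so f ≈ 33.5316 / 0.06984 ≈ 480.1101 mm.

480.11 mm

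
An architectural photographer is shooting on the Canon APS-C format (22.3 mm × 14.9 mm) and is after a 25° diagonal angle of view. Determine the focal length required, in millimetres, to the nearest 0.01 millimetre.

60.49 mm

Sensor diagonal = √(22.3² + 14.9²) = √719.3000 ≈ 26.8198 mm.
From α = 2·arctan(d/2f) we get f = d / (2·tan(α/2)).
With d = 26.8198 mm and α/2 = 12.5°, tan(α/2) ≈ 0.22169, so f ≈ 26.8198 / 0.44339 ≈ 60.4881 mm.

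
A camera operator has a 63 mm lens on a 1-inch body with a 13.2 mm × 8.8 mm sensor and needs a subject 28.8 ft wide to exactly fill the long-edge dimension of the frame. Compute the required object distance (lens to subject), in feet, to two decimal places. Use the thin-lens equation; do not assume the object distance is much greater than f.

137.66 ft

W: 28.8 ft × 304.8 mm/ft = 8778.24 mm.
Magnification m = w/W = dᵢ/dₒ; combined with 1/f = 1/dₒ + 1/dᵢ this gives dₒ = f·(1 + W/w).
dₒ = 63 mm × (1 + 8778.24/13.2) = 63 × 666.0182 ≈ 41959.144 mm = 41959.144/304.8 ft = 137.661 ft.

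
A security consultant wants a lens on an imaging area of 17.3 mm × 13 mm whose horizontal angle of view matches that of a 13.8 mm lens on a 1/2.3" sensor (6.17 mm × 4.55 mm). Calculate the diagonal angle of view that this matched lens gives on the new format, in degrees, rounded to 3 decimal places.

31.245°

Equal horizontal AOV ⇒ f₂ = f₁ · 17.3/6.17 = 13.8 × 2.80389 ≈ 38.6937 mm.
Sensor diagonal = √(17.3² + 13²) = √468.2900 ≈ 21.6400 mm.
Diagonal AOV on the new format = 2·arctan(21.6400 / (2 × 38.6937)) = 2·arctan(0.27963) ≈ 31.2454°.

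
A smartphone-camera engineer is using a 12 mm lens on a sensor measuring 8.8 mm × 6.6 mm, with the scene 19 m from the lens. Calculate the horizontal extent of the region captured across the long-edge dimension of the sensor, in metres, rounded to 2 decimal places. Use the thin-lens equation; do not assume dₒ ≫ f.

13.92 m

dₒ: 19 m = 19000 mm.
Similar triangles through the lens centre give W/dₒ = w/dᵢ; with 1/f = 1/dₒ + 1/dᵢ this gives W = w·(dₒ − f)/f.
W = 8.8 mm × (19000 − 12) / 12 = 8.8 × 1582.3333 ≈ 13924.533 mm = 13.9245 m.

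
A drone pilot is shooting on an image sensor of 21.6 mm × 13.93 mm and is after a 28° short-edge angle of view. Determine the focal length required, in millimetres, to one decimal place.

From α = 2·arctan(h/2f) we get f = h / (2·tan(α/2)).
With h = 13.93 mm and α/2 = 14°, tan(α/2) ≈ 0.24933, so f ≈ 13.93 / 0.49866 ≈ 27.9351 mm.

27.9 mm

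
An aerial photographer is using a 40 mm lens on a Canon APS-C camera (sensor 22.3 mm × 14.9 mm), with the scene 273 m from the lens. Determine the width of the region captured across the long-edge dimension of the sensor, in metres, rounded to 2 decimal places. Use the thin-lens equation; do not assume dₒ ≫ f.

dₒ: 273 m = 273000 mm.
Similar triangles through the lens centre give W/dₒ = w/dᵢ; with 1/f = 1/dₒ + 1/dᵢ this gives W = w·(dₒ − f)/f.
W = 22.3 mm × (273000 − 40) / 40 = 22.3 × 6824.0000 ≈ 152175.200 mm = 152.175 m.

152.18 m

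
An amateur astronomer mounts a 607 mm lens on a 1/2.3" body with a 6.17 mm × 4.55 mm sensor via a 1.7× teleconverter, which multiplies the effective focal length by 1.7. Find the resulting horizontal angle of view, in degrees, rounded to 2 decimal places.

0.34°

Effective focal length f = 607 × 1.7 = 1031.9 mm.
α = 2·arctan(6.17 / (2 × 1031.9)) = 2·arctan(0.00299) ≈ 0.3426°.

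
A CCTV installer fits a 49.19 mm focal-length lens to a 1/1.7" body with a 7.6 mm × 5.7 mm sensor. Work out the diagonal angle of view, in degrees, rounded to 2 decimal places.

11.03°

Sensor diagonal = √(7.6² + 5.7²) = √90.2500 ≈ 9.5000 mm.
Angle of view α = 2·arctan(d/2f) with d = 9.5000 mm and f = 49.19 mm.
d/2f = 0.09656; arctan(0.09656) ≈ 5.5156°, so α ≈ 11.0313°.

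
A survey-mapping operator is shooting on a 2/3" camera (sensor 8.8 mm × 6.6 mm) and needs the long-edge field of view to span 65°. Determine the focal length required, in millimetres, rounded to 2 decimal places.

6.91 mm

From α = 2·arctan(w/2f) we get f = w / (2·tan(α/2)).
With w = 8.8 mm and α/2 = 32.5°, tan(α/2) ≈ 0.63707, so f ≈ 8.8 / 1.27414 ≈ 6.9066 mm.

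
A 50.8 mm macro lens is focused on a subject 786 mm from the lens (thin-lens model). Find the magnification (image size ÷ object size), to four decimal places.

Thin lens: 1/f = 1/dₒ + 1/dᵢ → 1/dᵢ = 1/50.8 − 1/786 = 0.0184128 mm⁻¹, so dᵢ ≈ 54.3101 mm.
Magnification m = dᵢ/dₒ = 54.3101/786 ≈ 0.06910.

0.0691×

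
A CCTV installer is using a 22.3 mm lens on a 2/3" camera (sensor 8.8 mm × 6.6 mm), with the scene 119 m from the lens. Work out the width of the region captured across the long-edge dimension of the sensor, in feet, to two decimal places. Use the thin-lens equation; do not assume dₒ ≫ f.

154.04 ft

dₒ: 119 m = 119000 mm.
Similar triangles through the lens centre give W/dₒ = w/dᵢ; with 1/f = 1/dₒ + 1/dᵢ this gives W = w·(dₒ − f)/f.
W = 8.8 mm × (119000 − 22.3) / 22.3 = 8.8 × 5335.3229 ≈ 46950.841 mm = 46950.841/304.8 ft = 154.038 ft.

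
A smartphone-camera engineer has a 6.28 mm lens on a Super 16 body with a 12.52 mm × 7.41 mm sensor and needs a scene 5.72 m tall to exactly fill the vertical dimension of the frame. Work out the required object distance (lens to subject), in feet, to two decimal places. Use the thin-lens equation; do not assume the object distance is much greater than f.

15.93 ft

W: 5.72 m = 5720 mm.
Magnification m = h/W = dᵢ/dₒ; combined with 1/f = 1/dₒ + 1/dᵢ this gives dₒ = f·(1 + W/h).
dₒ = 6.28 mm × (1 + 5720/7.41) = 6.28 × 772.9298 ≈ 4853.999 mm = 4853.999/304.8 ft = 15.9252 ft.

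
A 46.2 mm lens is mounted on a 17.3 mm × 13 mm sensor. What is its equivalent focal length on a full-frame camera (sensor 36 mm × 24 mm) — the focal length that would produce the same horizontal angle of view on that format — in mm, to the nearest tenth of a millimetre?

96.1 mm

Equal angle of view means equal width/f ratio, so f₂ = f₁ · (width₂/width₁) = 46.2 × 36/17.3.
f₂ = 46.2 × 2.08092 ≈ 96.139 mm.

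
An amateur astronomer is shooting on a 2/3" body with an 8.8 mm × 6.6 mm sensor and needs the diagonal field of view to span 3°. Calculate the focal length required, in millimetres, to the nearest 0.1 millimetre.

210.0 mm

Sensor diagonal = √(8.8² + 6.6²) = √121.0000 ≈ 11.0000 mm.
From α = 2·arctan(d/2f) we get f = d / (2·tan(α/2)).
With d = 11.0000 mm and α/2 = 1.5°, tan(α/2) ≈ 0.02619, so f ≈ 11.0000 / 0.05237 ≈ 210.0365 mm.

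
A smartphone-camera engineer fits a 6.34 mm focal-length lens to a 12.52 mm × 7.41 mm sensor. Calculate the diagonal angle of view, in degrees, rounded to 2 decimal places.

Sensor diagonal = √(12.52² + 7.41²) = √211.6585 ≈ 14.5485 mm.
Angle of view α = 2·arctan(d/2f) with d = 14.5485 mm and f = 6.34 mm.
d/2f = 1.14736; arctan(1.14736) ≈ 48.9256°, so α ≈ 97.8513°.

97.85°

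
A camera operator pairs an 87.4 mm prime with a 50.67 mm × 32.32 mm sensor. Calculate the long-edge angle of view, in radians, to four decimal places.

0.5643 rad

Angle of view α = 2·arctan(w/2f) with w = 50.67 mm and f = 87.4 mm.
w/2f = 0.28987; arctan(0.28987) ≈ 0.2821 rad, so α ≈ 0.5643 rad.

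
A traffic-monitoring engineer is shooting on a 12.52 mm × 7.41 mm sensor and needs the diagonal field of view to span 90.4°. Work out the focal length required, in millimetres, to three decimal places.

7.224 mm

Sensor diagonal = √(12.52² + 7.41²) = √211.6585 ≈ 14.5485 mm.
From α = 2·arctan(d/2f) we get f = d / (2·tan(α/2)).
With d = 14.5485 mm and α/2 = 45.2°, tan(α/2) ≈ 1.00701, so f ≈ 14.5485 / 2.01401 ≈ 7.2236 mm.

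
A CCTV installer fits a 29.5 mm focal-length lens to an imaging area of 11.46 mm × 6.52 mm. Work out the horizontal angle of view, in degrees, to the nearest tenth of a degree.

22.0°

Angle of view α = 2·arctan(w/2f) with w = 11.46 mm and f = 29.5 mm.
w/2f = 0.19424; arctan(0.19424) ≈ 10.9921°, so α ≈ 21.9842°.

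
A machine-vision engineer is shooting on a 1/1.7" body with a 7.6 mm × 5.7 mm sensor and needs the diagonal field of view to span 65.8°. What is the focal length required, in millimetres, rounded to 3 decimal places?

Sensor diagonal = √(7.6² + 5.7²) = √90.2500 ≈ 9.5000 mm.
From α = 2·arctan(d/2f) we get f = d / (2·tan(α/2)).
With d = 9.5000 mm and α/2 = 32.9°, tan(α/2) ≈ 0.64693, so f ≈ 9.5000 / 1.29386 ≈ 7.3424 mm.

7.342 mm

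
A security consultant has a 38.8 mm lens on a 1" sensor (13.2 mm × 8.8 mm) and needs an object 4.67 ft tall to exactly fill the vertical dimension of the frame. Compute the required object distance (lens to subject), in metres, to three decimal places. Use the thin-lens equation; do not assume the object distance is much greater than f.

6.315 m

W: 4.67 ft × 304.8 mm/ft = 1423.42 mm.
Magnification m = h/W = dᵢ/dₒ; combined with 1/f = 1/dₒ + 1/dᵢ this gives dₒ = f·(1 + W/h).
dₒ = 38.8 mm × (1 + 1423.42/8.8) = 38.8 × 162.7518 ≈ 6314.770 mm = 6.31477 m.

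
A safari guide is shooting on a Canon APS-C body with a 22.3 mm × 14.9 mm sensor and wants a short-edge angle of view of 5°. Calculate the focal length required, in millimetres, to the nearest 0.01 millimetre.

From α = 2·arctan(h/2f) we get f = h / (2·tan(α/2)).
With h = 14.9 mm and α/2 = 2.5°, tan(α/2) ≈ 0.04366, so f ≈ 14.9 / 0.08732 ≈ 170.6331 mm.

170.63 mm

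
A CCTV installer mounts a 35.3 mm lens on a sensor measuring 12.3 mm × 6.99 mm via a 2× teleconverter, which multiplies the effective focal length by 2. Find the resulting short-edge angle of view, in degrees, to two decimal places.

Effective focal length f = 35.3 × 2 = 70.6 mm.
α = 2·arctan(6.99 / (2 × 70.6)) = 2·arctan(0.04950) ≈ 5.6681°.

5.67°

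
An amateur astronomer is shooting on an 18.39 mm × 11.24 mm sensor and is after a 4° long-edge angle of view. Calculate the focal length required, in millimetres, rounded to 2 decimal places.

From α = 2·arctan(w/2f) we get f = w / (2·tan(α/2)).
With w = 18.39 mm and α/2 = 2°, tan(α/2) ≈ 0.03492, so f ≈ 18.39 / 0.06984 ≈ 263.3103 mm.

263.31 mm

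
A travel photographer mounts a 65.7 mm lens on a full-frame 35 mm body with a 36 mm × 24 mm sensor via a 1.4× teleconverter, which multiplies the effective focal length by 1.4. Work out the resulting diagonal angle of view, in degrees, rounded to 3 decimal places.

Effective focal length f = 65.7 × 1.4 = 91.98 mm.
Sensor diagonal = √(36² + 24²) = √1872.0000 ≈ 43.2666 mm.
α = 2·arctan(43.267 / (2 × 91.98)) = 2·arctan(0.23520) ≈ 26.4704°.

26.470°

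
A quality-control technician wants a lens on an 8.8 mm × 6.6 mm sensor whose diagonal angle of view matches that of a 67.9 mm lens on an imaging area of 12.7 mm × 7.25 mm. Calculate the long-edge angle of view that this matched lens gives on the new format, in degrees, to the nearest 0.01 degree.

9.85°

Sensor diagonal = √(12.7² + 7.25²) = √213.8525 ≈ 14.6237 mm.
Sensor diagonal = √(8.8² + 6.6²) = √121.0000 ≈ 11.0000 mm.
Equal diagonal AOV ⇒ f₂ = f₁ · 11.0000/14.6237 = 67.9 × 0.75220 ≈ 51.0746 mm.
Long-edge AOV on the new format = 2·arctan(8.8 / (2 × 51.0746)) = 2·arctan(0.08615) ≈ 9.8476°.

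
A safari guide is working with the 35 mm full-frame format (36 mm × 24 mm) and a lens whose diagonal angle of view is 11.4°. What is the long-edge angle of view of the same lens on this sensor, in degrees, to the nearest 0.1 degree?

9.5°

Sensor diagonal = √(36² + 24²) = √1872.0000 ≈ 43.2666 mm.
From the diagonal AOV: f = 43.2666 / (2·tan(5.7°)) = 43.2666 / 0.19963 ≈ 216.7378 mm.
Long-edge AOV = 2·arctan(36 / (2 × 216.7378)) = 2·arctan(0.08305) ≈ 9.4950°.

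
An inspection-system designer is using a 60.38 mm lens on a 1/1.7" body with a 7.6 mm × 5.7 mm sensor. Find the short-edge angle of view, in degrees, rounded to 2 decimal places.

Angle of view α = 2·arctan(h/2f) with h = 5.7 mm and f = 60.38 mm.
h/2f = 0.04720; arctan(0.04720) ≈ 2.7024°, so α ≈ 5.4048°.

5.40°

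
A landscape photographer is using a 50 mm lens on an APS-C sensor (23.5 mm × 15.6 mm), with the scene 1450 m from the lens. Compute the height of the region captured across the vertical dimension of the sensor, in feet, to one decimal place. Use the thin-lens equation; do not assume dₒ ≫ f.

dₒ: 1450 m = 1.45e+06 mm.
Similar triangles through the lens centre give W/dₒ = h/dᵢ; with 1/f = 1/dₒ + 1/dᵢ this gives W = h·(dₒ − f)/f.
W = 15.6 mm × (1.45e+06 − 50) / 50 = 15.6 × 28999.0000 ≈ 452384.400 mm = 452384.400/304.8 ft = 1484.2 ft.

1484.2 ft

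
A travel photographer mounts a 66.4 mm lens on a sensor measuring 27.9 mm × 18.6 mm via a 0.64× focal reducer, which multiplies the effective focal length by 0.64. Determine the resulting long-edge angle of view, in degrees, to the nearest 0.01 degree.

Effective focal length f = 66.4 × 0.64 = 42.496 mm.
α = 2·arctan(27.9 / (2 × 42.496)) = 2·arctan(0.32827) ≈ 36.3465°.

36.35°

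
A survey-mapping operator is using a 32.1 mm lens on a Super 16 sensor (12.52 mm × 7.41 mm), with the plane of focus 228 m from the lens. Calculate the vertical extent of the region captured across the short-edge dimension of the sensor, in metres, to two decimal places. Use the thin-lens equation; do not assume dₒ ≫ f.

dₒ: 228 m = 228000 mm.
Similar triangles through the lens centre give W/dₒ = h/dᵢ; with 1/f = 1/dₒ + 1/dᵢ this gives W = h·(dₒ − f)/f.
W = 7.41 mm × (228000 − 32.1) / 32.1 = 7.41 × 7101.8037 ≈ 52624.366 mm = 52.6244 m.

52.62 m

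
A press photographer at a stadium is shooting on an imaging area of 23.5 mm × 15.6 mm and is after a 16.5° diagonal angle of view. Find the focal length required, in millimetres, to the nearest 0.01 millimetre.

97.27 mm

Sensor diagonal = √(23.5² + 15.6²) = √795.6100 ≈ 28.2066 mm.
From α = 2·arctan(d/2f) we get f = d / (2·tan(α/2)).
With d = 28.2066 mm and α/2 = 8.25°, tan(α/2) ≈ 0.14499, so f ≈ 28.2066 / 0.28999 ≈ 97.2686 mm.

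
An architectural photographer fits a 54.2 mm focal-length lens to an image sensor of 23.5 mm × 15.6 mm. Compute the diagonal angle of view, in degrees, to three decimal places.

29.171°

Sensor diagonal = √(23.5² + 15.6²) = √795.6100 ≈ 28.2066 mm.
Angle of view α = 2·arctan(d/2f) with d = 28.2066 mm and f = 54.2 mm.
d/2f = 0.26021; arctan(0.26021) ≈ 14.5854°, so α ≈ 29.1708°.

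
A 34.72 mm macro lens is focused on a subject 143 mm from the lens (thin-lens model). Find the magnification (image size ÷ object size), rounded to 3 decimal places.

Thin lens: 1/f = 1/dₒ + 1/dᵢ → 1/dᵢ = 1/34.72 − 1/143 = 0.0218088 mm⁻¹, so dᵢ ≈ 45.8530 mm.
Magnification m = dᵢ/dₒ = 45.8530/143 ≈ 0.32065.

0.321×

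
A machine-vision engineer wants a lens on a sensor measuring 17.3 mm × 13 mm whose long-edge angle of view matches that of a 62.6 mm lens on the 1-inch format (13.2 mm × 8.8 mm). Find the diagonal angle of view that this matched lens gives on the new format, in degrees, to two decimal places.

Equal long-edge AOV ⇒ f₂ = f₁ · 17.3/13.2 = 62.6 × 1.31061 ≈ 82.0439 mm.
Sensor diagonal = √(17.3² + 13²) = √468.2900 ≈ 21.6400 mm.
Diagonal AOV on the new format = 2·arctan(21.6400 / (2 × 82.0439)) = 2·arctan(0.13188) ≈ 15.0257°.

15.03°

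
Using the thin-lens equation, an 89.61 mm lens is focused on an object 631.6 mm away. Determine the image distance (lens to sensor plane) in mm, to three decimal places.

1/dᵢ = 1/f − 1/dₒ = 1/89.61 − 1/631.6 = 0.0095762 mm⁻¹.
dᵢ = 1/0.0095762 ≈ 104.4257 mm.

104.426 mm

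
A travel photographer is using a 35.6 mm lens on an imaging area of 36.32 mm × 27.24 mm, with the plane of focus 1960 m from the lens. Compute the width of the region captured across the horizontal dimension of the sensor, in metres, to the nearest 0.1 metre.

1999.6 m

dₒ: 1960 m = 1.96e+06 mm.
Similar triangles through the lens centre give W/dₒ = w/dᵢ; with 1/f = 1/dₒ + 1/dᵢ this gives W = w·(dₒ − f)/f.
W = 36.32 mm × (1.96e+06 − 35.6) / 35.6 = 36.32 × 55055.1798 ≈ 1999604.129 mm = 1999.6 m.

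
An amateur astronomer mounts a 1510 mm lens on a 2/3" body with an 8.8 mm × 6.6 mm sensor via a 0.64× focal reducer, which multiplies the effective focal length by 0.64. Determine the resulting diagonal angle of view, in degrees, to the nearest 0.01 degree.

Effective focal length f = 1510 × 0.64 = 966.4 mm.
Sensor diagonal = √(8.8² + 6.6²) = √121.0000 ≈ 11.0000 mm.
α = 2·arctan(11.000 / (2 × 966.4)) = 2·arctan(0.00569) ≈ 0.6522°.

0.65°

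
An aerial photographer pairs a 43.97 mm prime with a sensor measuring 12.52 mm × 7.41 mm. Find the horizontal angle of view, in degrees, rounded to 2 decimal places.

16.21°

Angle of view α = 2·arctan(w/2f) with w = 12.52 mm and f = 43.97 mm.
w/2f = 0.14237; arctan(0.14237) ≈ 8.1027°, so α ≈ 16.2055°.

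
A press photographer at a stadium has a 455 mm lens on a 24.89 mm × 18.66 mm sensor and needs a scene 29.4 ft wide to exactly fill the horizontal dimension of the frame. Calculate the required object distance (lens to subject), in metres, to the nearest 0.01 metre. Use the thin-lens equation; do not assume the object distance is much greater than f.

W: 29.4 ft × 304.8 mm/ft = 8961.12 mm.
Magnification m = w/W = dᵢ/dₒ; combined with 1/f = 1/dₒ + 1/dᵢ this gives dₒ = f·(1 + W/w).
dₒ = 455 mm × (1 + 8961.12/24.89) = 455 × 361.0289 ≈ 164268.157 mm = 164.268 m.

164.27 m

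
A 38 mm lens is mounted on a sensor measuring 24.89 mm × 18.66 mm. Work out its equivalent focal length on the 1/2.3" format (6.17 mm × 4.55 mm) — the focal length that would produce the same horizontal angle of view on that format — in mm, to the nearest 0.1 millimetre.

Equal angle of view means equal width/f ratio, so f₂ = f₁ · (width₂/width₁) = 38 × 6.17/24.89.
f₂ = 38 × 0.24789 ≈ 9.420 mm.

9.4 mm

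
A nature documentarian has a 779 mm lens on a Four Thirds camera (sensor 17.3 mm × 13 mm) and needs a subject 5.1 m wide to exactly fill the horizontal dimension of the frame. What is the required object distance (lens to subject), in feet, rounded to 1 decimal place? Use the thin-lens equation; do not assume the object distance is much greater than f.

756.0 ft

W: 5.1 m = 5100 mm.
Magnification m = w/W = dᵢ/dₒ; combined with 1/f = 1/dₒ + 1/dᵢ this gives dₒ = f·(1 + W/w).
dₒ = 779 mm × (1 + 5100/17.3) = 779 × 295.7977 ≈ 230426.399 mm = 230426.399/304.8 ft = 755.992 ft.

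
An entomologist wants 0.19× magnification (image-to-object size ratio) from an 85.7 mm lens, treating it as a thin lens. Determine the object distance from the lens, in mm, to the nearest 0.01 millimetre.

536.75 mm

With m = dᵢ/dₒ and 1/f = 1/dₒ + 1/dᵢ, substituting dᵢ = m·dₒ gives 1/f = (1 + 1/m)/dₒ, hence dₒ = f·(1 + 1/m).
dₒ = 85.7 × (1 + 1/0.19) = 85.7 × 6.26316 ≈ 536.753 mm.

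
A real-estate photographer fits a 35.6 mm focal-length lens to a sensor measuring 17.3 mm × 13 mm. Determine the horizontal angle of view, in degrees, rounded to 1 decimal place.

Angle of view α = 2·arctan(w/2f) with w = 17.3 mm and f = 35.6 mm.
w/2f = 0.24298; arctan(0.24298) ≈ 13.6569°, so α ≈ 27.3139°.

27.3°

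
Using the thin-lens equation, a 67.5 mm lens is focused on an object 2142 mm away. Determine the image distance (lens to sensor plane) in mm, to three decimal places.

69.696 mm

1/dᵢ = 1/f − 1/dₒ = 1/67.5 − 1/2142 = 0.0143480 mm⁻¹.
dᵢ = 1/0.0143480 ≈ 69.6963 mm.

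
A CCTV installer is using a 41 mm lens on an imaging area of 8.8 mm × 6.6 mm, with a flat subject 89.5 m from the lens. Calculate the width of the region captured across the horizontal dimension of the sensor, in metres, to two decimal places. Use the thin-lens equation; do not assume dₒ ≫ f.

19.20 m

dₒ: 89.5 m = 89500 mm.
Similar triangles through the lens centre give W/dₒ = w/dᵢ; with 1/f = 1/dₒ + 1/dᵢ this gives W = w·(dₒ − f)/f.
W = 8.8 mm × (89500 − 41) / 41 = 8.8 × 2181.9268 ≈ 19200.956 mm = 19.201 m.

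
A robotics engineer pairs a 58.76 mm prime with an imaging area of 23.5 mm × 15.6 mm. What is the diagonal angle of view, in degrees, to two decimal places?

26.99°

Sensor diagonal = √(23.5² + 15.6²) = √795.6100 ≈ 28.2066 mm.
Angle of view α = 2·arctan(d/2f) with d = 28.2066 mm and f = 58.76 mm.
d/2f = 0.24001; arctan(0.24001) ≈ 13.4965°, so α ≈ 26.9931°.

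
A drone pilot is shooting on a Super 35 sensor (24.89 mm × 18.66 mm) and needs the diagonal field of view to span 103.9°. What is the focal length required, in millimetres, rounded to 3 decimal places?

Sensor diagonal = √(24.89² + 18.66²) = √967.7077 ≈ 31.1080 mm.
From α = 2·arctan(d/2f) we get f = d / (2·tan(α/2)).
With d = 31.1080 mm and α/2 = 51.95°, tan(α/2) ≈ 1.27764, so f ≈ 31.1080 / 2.55528 ≈ 12.1740 mm.

12.174 mm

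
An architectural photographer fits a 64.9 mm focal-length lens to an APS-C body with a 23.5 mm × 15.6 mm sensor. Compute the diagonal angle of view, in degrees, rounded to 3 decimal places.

Sensor diagonal = √(23.5² + 15.6²) = √795.6100 ≈ 28.2066 mm.
Angle of view α = 2·arctan(d/2f) with d = 28.2066 mm and f = 64.9 mm.
d/2f = 0.21731; arctan(0.21731) ≈ 12.2602°, so α ≈ 24.5204°.

24.520°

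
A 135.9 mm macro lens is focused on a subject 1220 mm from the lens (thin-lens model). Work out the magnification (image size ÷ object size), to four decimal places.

Thin lens: 1/f = 1/dₒ + 1/dᵢ → 1/dᵢ = 1/135.9 − 1/1220 = 0.0065387 mm⁻¹, so dᵢ ≈ 152.9361 mm.
Magnification m = dᵢ/dₒ = 152.9361/1220 ≈ 0.12536.

0.1254×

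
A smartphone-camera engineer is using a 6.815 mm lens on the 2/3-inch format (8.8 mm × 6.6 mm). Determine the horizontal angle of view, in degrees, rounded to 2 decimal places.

65.70°

Angle of view α = 2·arctan(w/2f) with w = 8.8 mm and f = 6.815 mm.
w/2f = 0.64563; arctan(0.64563) ≈ 32.8477°, so α ≈ 65.6954°.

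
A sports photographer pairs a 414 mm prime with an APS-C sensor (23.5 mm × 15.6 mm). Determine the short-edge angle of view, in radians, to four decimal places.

Angle of view α = 2·arctan(h/2f) with h = 15.6 mm and f = 414 mm.
h/2f = 0.01884; arctan(0.01884) ≈ 0.0188 rad, so α ≈ 0.0377 rad.

0.0377 rad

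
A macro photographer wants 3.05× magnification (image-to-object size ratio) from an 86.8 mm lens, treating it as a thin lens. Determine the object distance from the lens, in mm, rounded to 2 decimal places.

115.26 mm

With m = dᵢ/dₒ and 1/f = 1/dₒ + 1/dᵢ, substituting dᵢ = m·dₒ gives 1/f = (1 + 1/m)/dₒ, hence dₒ = f·(1 + 1/m).
dₒ = 86.8 × (1 + 1/3.05) = 86.8 × 1.32787 ≈ 115.259 mm.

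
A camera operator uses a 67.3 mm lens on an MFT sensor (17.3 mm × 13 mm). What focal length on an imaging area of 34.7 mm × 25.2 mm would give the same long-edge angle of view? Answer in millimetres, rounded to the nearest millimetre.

Equal angle of view means equal width/f ratio, so f₂ = f₁ · (width₂/width₁) = 67.3 × 34.7/17.3.
f₂ = 67.3 × 2.00578 ≈ 134.989 mm.

135 mm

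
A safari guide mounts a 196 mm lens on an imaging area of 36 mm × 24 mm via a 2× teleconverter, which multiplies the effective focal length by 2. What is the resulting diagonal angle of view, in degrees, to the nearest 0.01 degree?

6.32°

Effective focal length f = 196 × 2 = 392 mm.
Sensor diagonal = √(36² + 24²) = √1872.0000 ≈ 43.2666 mm.
α = 2·arctan(43.267 / (2 × 392)) = 2·arctan(0.05519) ≈ 6.3176°.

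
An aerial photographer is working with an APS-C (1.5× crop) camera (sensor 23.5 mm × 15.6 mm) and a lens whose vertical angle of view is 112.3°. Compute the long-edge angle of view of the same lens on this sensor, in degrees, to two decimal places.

132.00°

From the vertical AOV: f = 15.6 / (2·tan(56.15°)) = 15.6 / 2.98193 ≈ 5.2315 mm.
Long-edge AOV = 2·arctan(23.5 / (2 × 5.2315)) = 2·arctan(2.24601) ≈ 131.9994°.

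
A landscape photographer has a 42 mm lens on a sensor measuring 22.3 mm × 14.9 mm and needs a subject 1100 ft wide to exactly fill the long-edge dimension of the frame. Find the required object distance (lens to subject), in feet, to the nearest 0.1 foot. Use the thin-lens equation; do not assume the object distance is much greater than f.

2071.9 ft

W: 1100 ft × 304.8 mm/ft = 335279.99 mm.
Magnification m = w/W = dᵢ/dₒ; combined with 1/f = 1/dₒ + 1/dᵢ this gives dₒ = f·(1 + W/w).
dₒ = 42 mm × (1 + 335280/22.3) = 42 × 15035.9771 ≈ 631511.038 mm = 631511.038/304.8 ft = 2071.89 ft.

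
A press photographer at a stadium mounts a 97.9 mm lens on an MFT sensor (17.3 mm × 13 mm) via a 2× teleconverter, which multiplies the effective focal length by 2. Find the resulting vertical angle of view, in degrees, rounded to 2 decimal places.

3.80°

Effective focal length f = 97.9 × 2 = 195.8 mm.
α = 2·arctan(13 / (2 × 195.8)) = 2·arctan(0.03320) ≈ 3.8027°.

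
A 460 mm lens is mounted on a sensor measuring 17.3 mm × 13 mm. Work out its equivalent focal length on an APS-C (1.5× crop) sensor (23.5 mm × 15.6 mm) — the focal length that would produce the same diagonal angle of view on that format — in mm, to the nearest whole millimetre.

Sensor diagonal = √(17.3² + 13²) = √468.2900 ≈ 21.6400 mm.
Sensor diagonal = √(23.5² + 15.6²) = √795.6100 ≈ 28.2066 mm.
Equal angle of view means equal diagonal/f ratio, so f₂ = f₁ · (diagonal₂/diagonal₁) = 460 × 28.2066/21.6400.
f₂ = 460 × 1.30344 ≈ 599.585 mm.

600 mm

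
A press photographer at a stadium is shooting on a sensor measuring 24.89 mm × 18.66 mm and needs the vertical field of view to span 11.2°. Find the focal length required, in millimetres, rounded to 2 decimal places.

95.15 mm

From α = 2·arctan(h/2f) we get f = h / (2·tan(α/2)).
With h = 18.66 mm and α/2 = 5.6°, tan(α/2) ≈ 0.09805, so f ≈ 18.66 / 0.19610 ≈ 95.1547 mm.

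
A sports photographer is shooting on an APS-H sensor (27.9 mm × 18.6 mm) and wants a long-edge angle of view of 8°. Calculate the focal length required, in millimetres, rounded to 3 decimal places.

199.494 mm

From α = 2·arctan(w/2f) we get f = w / (2·tan(α/2)).
With w = 27.9 mm and α/2 = 4°, tan(α/2) ≈ 0.06993, so f ≈ 27.9 / 0.13985 ≈ 199.4943 mm.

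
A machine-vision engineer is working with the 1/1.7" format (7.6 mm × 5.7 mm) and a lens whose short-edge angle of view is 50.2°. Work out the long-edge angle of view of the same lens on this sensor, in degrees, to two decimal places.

From the short-edge AOV: f = 5.7 / (2·tan(25.1°)) = 5.7 / 0.93687 ≈ 6.0841 mm.
Long-edge AOV = 2·arctan(7.6 / (2 × 6.0841)) = 2·arctan(0.62458) ≈ 63.9761°.

63.98°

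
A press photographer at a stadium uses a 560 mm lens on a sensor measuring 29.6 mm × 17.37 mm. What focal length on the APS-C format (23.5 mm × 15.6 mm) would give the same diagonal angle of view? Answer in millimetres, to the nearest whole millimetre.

Sensor diagonal = √(29.6² + 17.37²) = √1177.8769 ≈ 34.3202 mm.
Sensor diagonal = √(23.5² + 15.6²) = √795.6100 ≈ 28.2066 mm.
Equal angle of view means equal diagonal/f ratio, so f₂ = f₁ · (diagonal₂/diagonal₁) = 560 × 28.2066/34.3202.
f₂ = 560 × 0.82186 ≈ 460.244 mm.

460 mm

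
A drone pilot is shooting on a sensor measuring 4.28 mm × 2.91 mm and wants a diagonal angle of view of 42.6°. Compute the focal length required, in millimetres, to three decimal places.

6.637 mm

Sensor diagonal = √(4.28² + 2.91²) = √26.7865 ≈ 5.1756 mm.
From α = 2·arctan(d/2f) we get f = d / (2·tan(α/2)).
With d = 5.1756 mm and α/2 = 21.3°, tan(α/2) ≈ 0.38988, so f ≈ 5.1756 / 0.77977 ≈ 6.6373 mm.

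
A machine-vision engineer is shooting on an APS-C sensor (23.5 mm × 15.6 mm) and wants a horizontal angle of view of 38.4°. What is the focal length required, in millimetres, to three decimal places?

33.741 mm

From α = 2·arctan(w/2f) we get f = w / (2·tan(α/2)).
With w = 23.5 mm and α/2 = 19.2°, tan(α/2) ≈ 0.34824, so f ≈ 23.5 / 0.69647 ≈ 33.7414 mm.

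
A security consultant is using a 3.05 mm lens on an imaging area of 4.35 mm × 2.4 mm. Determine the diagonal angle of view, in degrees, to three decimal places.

Sensor diagonal = √(4.35² + 2.4²) = √24.6825 ≈ 4.9681 mm.
Angle of view α = 2·arctan(d/2f) with d = 4.9681 mm and f = 3.05 mm.
d/2f = 0.81445; arctan(0.81445) ≈ 39.1611°, so α ≈ 78.3222°.

78.322°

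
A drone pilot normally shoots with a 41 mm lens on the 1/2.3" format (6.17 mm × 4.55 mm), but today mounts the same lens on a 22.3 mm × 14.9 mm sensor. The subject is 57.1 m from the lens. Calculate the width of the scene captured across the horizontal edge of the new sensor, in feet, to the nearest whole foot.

102 ft

The focal length stays 41 mm; the relevant sensor dimension is now w = 22.3 mm. Object distance dₒ = 57.1 m = 57100 mm.
Thin-lens field width W = w·(dₒ − f)/f = 22.3 × (57100 − 41)/41 ≈ 31034.529 mm = 31034.529/304.8 ft = 101.819 ft.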